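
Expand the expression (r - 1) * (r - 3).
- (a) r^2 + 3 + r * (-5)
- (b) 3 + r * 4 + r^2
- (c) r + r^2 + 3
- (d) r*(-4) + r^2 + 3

Expanding (r - 1) * (r - 3):
= r*(-4) + r^2 + 3
d) r*(-4) + r^2 + 3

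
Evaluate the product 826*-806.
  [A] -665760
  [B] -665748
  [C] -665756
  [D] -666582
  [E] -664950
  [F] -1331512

826 * -806 = -665756
C) -665756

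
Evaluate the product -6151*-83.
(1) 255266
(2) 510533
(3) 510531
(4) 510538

-6151 * -83 = 510533
2) 510533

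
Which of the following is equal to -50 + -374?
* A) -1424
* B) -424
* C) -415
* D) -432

-50 + -374 = -424
B) -424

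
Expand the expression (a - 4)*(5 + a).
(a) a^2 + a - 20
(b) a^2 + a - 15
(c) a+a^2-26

Expanding (a - 4)*(5 + a):
= a^2 + a - 20
a) a^2 + a - 20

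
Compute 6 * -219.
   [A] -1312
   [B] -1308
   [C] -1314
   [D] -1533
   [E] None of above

6 * -219 = -1314
C) -1314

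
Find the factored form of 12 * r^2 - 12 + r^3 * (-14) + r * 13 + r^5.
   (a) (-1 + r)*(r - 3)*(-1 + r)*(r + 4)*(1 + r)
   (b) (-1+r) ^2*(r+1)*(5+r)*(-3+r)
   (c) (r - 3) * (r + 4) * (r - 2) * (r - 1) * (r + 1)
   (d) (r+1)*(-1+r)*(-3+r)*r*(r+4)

We need to factor 12 * r^2 - 12 + r^3 * (-14) + r * 13 + r^5.
The factored form is (-1 + r)*(r - 3)*(-1 + r)*(r + 4)*(1 + r).
a) (-1 + r)*(r - 3)*(-1 + r)*(r + 4)*(1 + r)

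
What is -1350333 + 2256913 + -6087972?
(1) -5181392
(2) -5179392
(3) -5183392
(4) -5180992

First: -1350333 + 2256913 = 906580
Then: 906580 + -6087972 = -5181392
1) -5181392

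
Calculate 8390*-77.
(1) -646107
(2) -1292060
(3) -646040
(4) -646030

8390 * -77 = -646030
4) -646030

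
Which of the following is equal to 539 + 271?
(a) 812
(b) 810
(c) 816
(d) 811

539 + 271 = 810
b) 810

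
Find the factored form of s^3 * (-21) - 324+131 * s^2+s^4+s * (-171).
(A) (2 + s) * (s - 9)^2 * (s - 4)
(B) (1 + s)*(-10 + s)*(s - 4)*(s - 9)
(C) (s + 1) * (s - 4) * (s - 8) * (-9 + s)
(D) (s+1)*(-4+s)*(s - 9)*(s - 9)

We need to factor s^3 * (-21) - 324+131 * s^2+s^4+s * (-171).
The factored form is (s+1)*(-4+s)*(s - 9)*(s - 9).
D) (s+1)*(-4+s)*(s - 9)*(s - 9)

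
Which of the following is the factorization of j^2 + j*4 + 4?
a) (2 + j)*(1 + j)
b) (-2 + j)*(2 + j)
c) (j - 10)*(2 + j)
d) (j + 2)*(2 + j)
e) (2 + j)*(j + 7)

We need to factor j^2 + j*4 + 4.
The factored form is (j + 2)*(2 + j).
d) (j + 2)*(2 + j)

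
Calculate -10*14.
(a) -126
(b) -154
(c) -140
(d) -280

-10 * 14 = -140
c) -140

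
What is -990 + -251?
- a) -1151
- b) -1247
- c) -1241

-990 + -251 = -1241
c) -1241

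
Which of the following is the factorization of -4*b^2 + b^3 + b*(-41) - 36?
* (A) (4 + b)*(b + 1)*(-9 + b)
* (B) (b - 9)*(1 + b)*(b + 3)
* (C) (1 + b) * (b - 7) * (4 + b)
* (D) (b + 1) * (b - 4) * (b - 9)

We need to factor -4*b^2 + b^3 + b*(-41) - 36.
The factored form is (4 + b)*(b + 1)*(-9 + b).
A) (4 + b)*(b + 1)*(-9 + b)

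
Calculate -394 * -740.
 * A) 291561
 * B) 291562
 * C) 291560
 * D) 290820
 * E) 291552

-394 * -740 = 291560
C) 291560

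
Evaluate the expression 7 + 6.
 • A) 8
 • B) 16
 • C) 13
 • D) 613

7 + 6 = 13
C) 13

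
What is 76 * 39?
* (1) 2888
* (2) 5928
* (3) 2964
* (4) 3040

76 * 39 = 2964
3) 2964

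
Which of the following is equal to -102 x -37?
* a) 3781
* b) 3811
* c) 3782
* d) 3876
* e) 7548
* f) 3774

-102 * -37 = 3774
f) 3774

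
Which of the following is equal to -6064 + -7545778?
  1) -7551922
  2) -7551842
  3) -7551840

-6064 + -7545778 = -7551842
2) -7551842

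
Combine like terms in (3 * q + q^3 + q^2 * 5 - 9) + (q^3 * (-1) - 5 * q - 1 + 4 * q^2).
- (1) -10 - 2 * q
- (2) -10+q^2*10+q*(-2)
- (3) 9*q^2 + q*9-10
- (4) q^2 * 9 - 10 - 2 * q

Adding the polynomials and combining like terms:
(3*q + q^3 + q^2*5 - 9) + (q^3*(-1) - 5*q - 1 + 4*q^2)
= q^2 * 9 - 10 - 2 * q
4) q^2 * 9 - 10 - 2 * q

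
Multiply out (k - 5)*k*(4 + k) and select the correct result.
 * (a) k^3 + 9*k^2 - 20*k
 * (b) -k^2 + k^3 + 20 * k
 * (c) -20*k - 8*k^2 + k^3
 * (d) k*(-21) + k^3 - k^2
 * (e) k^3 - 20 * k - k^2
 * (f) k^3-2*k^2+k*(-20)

Expanding (k - 5)*k*(4 + k):
= k^3 - 20 * k - k^2
e) k^3 - 20 * k - k^2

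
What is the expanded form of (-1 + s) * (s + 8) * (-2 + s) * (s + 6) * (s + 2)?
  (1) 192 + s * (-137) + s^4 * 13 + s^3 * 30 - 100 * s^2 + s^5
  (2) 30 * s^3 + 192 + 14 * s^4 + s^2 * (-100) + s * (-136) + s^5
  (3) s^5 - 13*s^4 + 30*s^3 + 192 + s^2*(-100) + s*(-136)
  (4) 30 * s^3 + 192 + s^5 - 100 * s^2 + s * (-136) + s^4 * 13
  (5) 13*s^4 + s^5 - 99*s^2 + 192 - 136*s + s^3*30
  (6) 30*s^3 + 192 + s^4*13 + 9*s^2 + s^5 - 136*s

Expanding (-1 + s) * (s + 8) * (-2 + s) * (s + 6) * (s + 2):
= 30 * s^3 + 192 + s^5 - 100 * s^2 + s * (-136) + s^4 * 13
4) 30 * s^3 + 192 + s^5 - 100 * s^2 + s * (-136) + s^4 * 13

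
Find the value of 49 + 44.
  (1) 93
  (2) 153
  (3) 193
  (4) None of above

49 + 44 = 93
1) 93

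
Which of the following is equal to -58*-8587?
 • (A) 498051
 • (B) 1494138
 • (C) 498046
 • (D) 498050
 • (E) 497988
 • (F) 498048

-58 * -8587 = 498046
C) 498046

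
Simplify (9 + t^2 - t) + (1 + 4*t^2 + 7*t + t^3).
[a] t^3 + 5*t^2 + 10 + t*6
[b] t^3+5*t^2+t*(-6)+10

Adding the polynomials and combining like terms:
(9 + t^2 - t) + (1 + 4*t^2 + 7*t + t^3)
= t^3 + 5*t^2 + 10 + t*6
a) t^3 + 5*t^2 + 10 + t*6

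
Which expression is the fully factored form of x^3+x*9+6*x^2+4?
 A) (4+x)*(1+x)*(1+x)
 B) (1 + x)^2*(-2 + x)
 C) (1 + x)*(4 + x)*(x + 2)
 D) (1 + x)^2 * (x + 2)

We need to factor x^3+x*9+6*x^2+4.
The factored form is (4+x)*(1+x)*(1+x).
A) (4+x)*(1+x)*(1+x)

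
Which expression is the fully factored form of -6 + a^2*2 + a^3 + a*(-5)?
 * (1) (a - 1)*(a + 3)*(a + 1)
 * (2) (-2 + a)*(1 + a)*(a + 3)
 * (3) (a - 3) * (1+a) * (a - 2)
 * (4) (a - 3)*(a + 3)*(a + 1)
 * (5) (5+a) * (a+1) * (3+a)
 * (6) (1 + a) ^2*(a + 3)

We need to factor -6 + a^2*2 + a^3 + a*(-5).
The factored form is (-2 + a)*(1 + a)*(a + 3).
2) (-2 + a)*(1 + a)*(a + 3)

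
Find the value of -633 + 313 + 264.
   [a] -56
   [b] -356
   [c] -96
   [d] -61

First: -633 + 313 = -320
Then: -320 + 264 = -56
a) -56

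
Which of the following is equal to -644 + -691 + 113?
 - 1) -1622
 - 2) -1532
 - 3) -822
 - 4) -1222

First: -644 + -691 = -1335
Then: -1335 + 113 = -1222
4) -1222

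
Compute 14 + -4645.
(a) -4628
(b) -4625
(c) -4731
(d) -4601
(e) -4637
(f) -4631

14 + -4645 = -4631
f) -4631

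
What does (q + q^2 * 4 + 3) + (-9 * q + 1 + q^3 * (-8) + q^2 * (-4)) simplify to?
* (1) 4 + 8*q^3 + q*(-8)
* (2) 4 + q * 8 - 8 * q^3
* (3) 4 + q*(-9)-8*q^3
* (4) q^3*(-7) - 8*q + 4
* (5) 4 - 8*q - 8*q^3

Adding the polynomials and combining like terms:
(q + q^2*4 + 3) + (-9*q + 1 + q^3*(-8) + q^2*(-4))
= 4 - 8*q - 8*q^3
5) 4 - 8*q - 8*q^3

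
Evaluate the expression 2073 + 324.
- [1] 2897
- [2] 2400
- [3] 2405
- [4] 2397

2073 + 324 = 2397
4) 2397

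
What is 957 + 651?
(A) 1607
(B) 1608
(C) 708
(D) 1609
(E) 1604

957 + 651 = 1608
B) 1608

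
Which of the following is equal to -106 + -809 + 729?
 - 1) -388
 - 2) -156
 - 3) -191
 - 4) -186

First: -106 + -809 = -915
Then: -915 + 729 = -186
4) -186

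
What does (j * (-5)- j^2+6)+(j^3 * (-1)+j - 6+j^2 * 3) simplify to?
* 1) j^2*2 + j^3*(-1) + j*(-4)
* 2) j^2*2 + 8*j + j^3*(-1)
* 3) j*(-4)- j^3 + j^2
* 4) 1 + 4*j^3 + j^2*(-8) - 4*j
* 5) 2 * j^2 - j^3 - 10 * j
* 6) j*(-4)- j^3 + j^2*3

Adding the polynomials and combining like terms:
(j*(-5) - j^2 + 6) + (j^3*(-1) + j - 6 + j^2*3)
= j^2*2 + j^3*(-1) + j*(-4)
1) j^2*2 + j^3*(-1) + j*(-4)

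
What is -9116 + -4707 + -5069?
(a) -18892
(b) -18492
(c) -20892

First: -9116 + -4707 = -13823
Then: -13823 + -5069 = -18892
a) -18892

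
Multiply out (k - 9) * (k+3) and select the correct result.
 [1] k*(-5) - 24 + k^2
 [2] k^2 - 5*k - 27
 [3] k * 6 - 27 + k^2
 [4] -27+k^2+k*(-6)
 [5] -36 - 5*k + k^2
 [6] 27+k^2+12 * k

Expanding (k - 9) * (k+3):
= -27+k^2+k*(-6)
4) -27+k^2+k*(-6)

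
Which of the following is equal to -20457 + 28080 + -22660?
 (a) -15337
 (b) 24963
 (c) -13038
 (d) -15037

First: -20457 + 28080 = 7623
Then: 7623 + -22660 = -15037
d) -15037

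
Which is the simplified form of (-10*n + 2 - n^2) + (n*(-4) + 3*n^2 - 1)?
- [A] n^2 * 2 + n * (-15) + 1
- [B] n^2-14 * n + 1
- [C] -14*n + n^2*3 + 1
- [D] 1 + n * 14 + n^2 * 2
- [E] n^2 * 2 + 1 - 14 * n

Adding the polynomials and combining like terms:
(-10*n + 2 - n^2) + (n*(-4) + 3*n^2 - 1)
= n^2 * 2 + 1 - 14 * n
E) n^2 * 2 + 1 - 14 * n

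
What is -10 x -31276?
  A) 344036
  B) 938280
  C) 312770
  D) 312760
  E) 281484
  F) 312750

-10 * -31276 = 312760
D) 312760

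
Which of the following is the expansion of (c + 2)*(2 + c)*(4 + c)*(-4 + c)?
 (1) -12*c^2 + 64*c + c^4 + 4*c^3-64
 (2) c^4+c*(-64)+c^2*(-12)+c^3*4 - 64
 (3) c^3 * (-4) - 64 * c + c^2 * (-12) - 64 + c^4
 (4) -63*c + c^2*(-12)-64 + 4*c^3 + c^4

Expanding (c + 2)*(2 + c)*(4 + c)*(-4 + c):
= c^4+c*(-64)+c^2*(-12)+c^3*4 - 64
2) c^4+c*(-64)+c^2*(-12)+c^3*4 - 64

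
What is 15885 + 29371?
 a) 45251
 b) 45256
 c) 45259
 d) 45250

15885 + 29371 = 45256
b) 45256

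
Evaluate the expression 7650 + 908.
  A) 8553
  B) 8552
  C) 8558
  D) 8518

7650 + 908 = 8558
C) 8558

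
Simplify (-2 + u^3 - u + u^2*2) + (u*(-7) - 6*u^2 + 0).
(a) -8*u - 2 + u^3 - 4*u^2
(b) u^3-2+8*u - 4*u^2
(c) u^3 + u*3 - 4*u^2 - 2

Adding the polynomials and combining like terms:
(-2 + u^3 - u + u^2*2) + (u*(-7) - 6*u^2 + 0)
= -8*u - 2 + u^3 - 4*u^2
a) -8*u - 2 + u^3 - 4*u^2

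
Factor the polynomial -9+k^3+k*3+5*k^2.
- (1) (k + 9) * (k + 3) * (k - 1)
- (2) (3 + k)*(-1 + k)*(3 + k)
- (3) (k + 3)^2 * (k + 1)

We need to factor -9+k^3+k*3+5*k^2.
The factored form is (3 + k)*(-1 + k)*(3 + k).
2) (3 + k)*(-1 + k)*(3 + k)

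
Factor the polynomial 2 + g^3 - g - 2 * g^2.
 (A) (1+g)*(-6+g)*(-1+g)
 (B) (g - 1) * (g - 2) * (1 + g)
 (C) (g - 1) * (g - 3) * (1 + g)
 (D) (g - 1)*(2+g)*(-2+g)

We need to factor 2 + g^3 - g - 2 * g^2.
The factored form is (g - 1) * (g - 2) * (1 + g).
B) (g - 1) * (g - 2) * (1 + g)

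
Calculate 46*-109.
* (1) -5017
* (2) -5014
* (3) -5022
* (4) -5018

46 * -109 = -5014
2) -5014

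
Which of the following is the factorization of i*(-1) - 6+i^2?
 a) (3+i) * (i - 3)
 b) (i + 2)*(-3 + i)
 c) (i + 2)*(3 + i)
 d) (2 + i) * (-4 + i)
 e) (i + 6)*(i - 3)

We need to factor i*(-1) - 6+i^2.
The factored form is (i + 2)*(-3 + i).
b) (i + 2)*(-3 + i)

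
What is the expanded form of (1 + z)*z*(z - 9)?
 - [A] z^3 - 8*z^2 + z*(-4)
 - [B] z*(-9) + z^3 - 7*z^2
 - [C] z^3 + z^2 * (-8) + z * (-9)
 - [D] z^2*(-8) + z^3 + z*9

Expanding (1 + z)*z*(z - 9):
= z^3 + z^2 * (-8) + z * (-9)
C) z^3 + z^2 * (-8) + z * (-9)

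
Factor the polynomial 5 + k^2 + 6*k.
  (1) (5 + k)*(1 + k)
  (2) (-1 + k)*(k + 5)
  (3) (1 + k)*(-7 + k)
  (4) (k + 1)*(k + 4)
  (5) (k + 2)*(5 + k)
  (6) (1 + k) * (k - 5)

We need to factor 5 + k^2 + 6*k.
The factored form is (5 + k)*(1 + k).
1) (5 + k)*(1 + k)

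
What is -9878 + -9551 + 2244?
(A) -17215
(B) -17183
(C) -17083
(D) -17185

First: -9878 + -9551 = -19429
Then: -19429 + 2244 = -17185
D) -17185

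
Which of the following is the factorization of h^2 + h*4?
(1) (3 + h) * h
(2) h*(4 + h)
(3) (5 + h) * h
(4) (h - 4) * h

We need to factor h^2 + h*4.
The factored form is h*(4 + h).
2) h*(4 + h)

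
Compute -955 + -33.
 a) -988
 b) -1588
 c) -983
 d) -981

-955 + -33 = -988
a) -988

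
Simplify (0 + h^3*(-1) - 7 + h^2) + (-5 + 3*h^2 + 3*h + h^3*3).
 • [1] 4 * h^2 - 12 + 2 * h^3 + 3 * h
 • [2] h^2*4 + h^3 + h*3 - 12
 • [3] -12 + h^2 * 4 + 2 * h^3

Adding the polynomials and combining like terms:
(0 + h^3*(-1) - 7 + h^2) + (-5 + 3*h^2 + 3*h + h^3*3)
= 4 * h^2 - 12 + 2 * h^3 + 3 * h
1) 4 * h^2 - 12 + 2 * h^3 + 3 * h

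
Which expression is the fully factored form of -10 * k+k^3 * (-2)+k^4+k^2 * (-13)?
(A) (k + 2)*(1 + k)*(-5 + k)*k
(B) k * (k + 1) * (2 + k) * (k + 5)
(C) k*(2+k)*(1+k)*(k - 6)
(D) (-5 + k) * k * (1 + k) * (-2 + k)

We need to factor -10 * k+k^3 * (-2)+k^4+k^2 * (-13).
The factored form is (k + 2)*(1 + k)*(-5 + k)*k.
A) (k + 2)*(1 + k)*(-5 + k)*k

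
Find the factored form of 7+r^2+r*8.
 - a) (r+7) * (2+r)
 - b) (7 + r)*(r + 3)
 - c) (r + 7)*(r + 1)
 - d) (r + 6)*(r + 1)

We need to factor 7+r^2+r*8.
The factored form is (r + 7)*(r + 1).
c) (r + 7)*(r + 1)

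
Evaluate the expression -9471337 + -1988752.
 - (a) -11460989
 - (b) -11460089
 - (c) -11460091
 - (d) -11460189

-9471337 + -1988752 = -11460089
b) -11460089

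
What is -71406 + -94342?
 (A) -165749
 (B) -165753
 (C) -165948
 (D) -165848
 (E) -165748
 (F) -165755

-71406 + -94342 = -165748
E) -165748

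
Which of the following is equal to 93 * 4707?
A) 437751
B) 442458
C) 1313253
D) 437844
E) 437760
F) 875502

93 * 4707 = 437751
A) 437751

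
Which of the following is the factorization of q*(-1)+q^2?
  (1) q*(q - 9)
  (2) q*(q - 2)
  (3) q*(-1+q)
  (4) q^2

We need to factor q*(-1)+q^2.
The factored form is q*(-1+q).
3) q*(-1+q)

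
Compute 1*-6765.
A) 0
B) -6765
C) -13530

1 * -6765 = -6765
B) -6765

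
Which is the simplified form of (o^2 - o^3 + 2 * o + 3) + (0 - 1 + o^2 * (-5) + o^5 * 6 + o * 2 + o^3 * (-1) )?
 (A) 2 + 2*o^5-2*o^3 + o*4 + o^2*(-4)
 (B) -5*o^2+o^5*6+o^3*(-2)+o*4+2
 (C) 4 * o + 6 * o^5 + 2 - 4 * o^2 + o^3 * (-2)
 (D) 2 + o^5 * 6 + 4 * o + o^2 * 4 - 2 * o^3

Adding the polynomials and combining like terms:
(o^2 - o^3 + 2*o + 3) + (0 - 1 + o^2*(-5) + o^5*6 + o*2 + o^3*(-1))
= 4 * o + 6 * o^5 + 2 - 4 * o^2 + o^3 * (-2)
C) 4 * o + 6 * o^5 + 2 - 4 * o^2 + o^3 * (-2)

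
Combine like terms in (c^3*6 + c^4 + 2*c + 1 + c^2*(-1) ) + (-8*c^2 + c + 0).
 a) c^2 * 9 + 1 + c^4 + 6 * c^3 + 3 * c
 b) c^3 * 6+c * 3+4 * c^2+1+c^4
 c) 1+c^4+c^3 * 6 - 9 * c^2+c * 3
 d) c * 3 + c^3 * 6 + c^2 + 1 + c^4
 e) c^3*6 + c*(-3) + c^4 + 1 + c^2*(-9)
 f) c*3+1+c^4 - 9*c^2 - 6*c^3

Adding the polynomials and combining like terms:
(c^3*6 + c^4 + 2*c + 1 + c^2*(-1)) + (-8*c^2 + c + 0)
= 1+c^4+c^3 * 6 - 9 * c^2+c * 3
c) 1+c^4+c^3 * 6 - 9 * c^2+c * 3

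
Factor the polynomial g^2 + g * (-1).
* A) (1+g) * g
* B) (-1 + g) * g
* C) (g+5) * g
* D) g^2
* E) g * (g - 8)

We need to factor g^2 + g * (-1).
The factored form is (-1 + g) * g.
B) (-1 + g) * g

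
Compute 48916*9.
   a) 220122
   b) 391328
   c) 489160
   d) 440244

48916 * 9 = 440244
d) 440244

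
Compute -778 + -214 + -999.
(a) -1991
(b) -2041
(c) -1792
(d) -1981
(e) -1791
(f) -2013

First: -778 + -214 = -992
Then: -992 + -999 = -1991
a) -1991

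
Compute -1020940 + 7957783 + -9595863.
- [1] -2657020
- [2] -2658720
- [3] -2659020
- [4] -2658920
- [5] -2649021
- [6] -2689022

First: -1020940 + 7957783 = 6936843
Then: 6936843 + -9595863 = -2659020
3) -2659020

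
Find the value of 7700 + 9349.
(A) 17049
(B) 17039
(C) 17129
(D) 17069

7700 + 9349 = 17049
A) 17049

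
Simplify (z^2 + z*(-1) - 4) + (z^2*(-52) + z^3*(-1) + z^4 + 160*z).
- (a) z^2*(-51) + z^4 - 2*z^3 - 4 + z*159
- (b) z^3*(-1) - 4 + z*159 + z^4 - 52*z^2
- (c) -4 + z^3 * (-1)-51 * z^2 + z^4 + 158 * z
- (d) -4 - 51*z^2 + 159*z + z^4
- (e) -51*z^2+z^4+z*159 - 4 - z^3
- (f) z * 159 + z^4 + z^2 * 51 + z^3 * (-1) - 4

Adding the polynomials and combining like terms:
(z^2 + z*(-1) - 4) + (z^2*(-52) + z^3*(-1) + z^4 + 160*z)
= -51*z^2+z^4+z*159 - 4 - z^3
e) -51*z^2+z^4+z*159 - 4 - z^3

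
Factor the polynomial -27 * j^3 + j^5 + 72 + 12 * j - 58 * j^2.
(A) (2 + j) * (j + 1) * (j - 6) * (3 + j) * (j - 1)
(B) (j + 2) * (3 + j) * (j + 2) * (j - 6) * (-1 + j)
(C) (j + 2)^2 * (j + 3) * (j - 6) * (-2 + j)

We need to factor -27 * j^3 + j^5 + 72 + 12 * j - 58 * j^2.
The factored form is (j + 2) * (3 + j) * (j + 2) * (j - 6) * (-1 + j).
B) (j + 2) * (3 + j) * (j + 2) * (j - 6) * (-1 + j)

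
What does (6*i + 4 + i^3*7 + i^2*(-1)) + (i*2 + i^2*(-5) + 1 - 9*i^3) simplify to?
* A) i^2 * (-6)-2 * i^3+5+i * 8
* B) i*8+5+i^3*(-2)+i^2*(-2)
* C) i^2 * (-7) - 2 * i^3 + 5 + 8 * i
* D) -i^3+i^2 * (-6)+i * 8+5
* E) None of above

Adding the polynomials and combining like terms:
(6*i + 4 + i^3*7 + i^2*(-1)) + (i*2 + i^2*(-5) + 1 - 9*i^3)
= i^2 * (-6)-2 * i^3+5+i * 8
A) i^2 * (-6)-2 * i^3+5+i * 8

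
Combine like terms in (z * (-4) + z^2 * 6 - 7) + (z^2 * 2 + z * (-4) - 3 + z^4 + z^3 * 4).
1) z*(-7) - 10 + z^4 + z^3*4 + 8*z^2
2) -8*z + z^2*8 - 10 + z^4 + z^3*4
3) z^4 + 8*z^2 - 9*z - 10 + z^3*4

Adding the polynomials and combining like terms:
(z*(-4) + z^2*6 - 7) + (z^2*2 + z*(-4) - 3 + z^4 + z^3*4)
= -8*z + z^2*8 - 10 + z^4 + z^3*4
2) -8*z + z^2*8 - 10 + z^4 + z^3*4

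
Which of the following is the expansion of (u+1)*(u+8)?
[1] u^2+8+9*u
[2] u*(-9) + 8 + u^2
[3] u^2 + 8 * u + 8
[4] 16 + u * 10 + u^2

Expanding (u+1)*(u+8):
= u^2+8+9*u
1) u^2+8+9*u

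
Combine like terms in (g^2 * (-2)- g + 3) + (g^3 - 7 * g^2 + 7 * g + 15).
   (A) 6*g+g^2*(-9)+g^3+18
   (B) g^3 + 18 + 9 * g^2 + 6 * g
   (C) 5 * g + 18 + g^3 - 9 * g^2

Adding the polynomials and combining like terms:
(g^2*(-2) - g + 3) + (g^3 - 7*g^2 + 7*g + 15)
= 6*g+g^2*(-9)+g^3+18
A) 6*g+g^2*(-9)+g^3+18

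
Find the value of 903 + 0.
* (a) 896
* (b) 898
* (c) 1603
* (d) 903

903 + 0 = 903
d) 903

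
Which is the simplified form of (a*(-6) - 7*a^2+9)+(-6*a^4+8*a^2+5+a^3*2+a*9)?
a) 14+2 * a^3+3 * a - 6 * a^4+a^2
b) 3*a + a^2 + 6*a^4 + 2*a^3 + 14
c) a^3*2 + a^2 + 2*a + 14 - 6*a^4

Adding the polynomials and combining like terms:
(a*(-6) - 7*a^2 + 9) + (-6*a^4 + 8*a^2 + 5 + a^3*2 + a*9)
= 14+2 * a^3+3 * a - 6 * a^4+a^2
a) 14+2 * a^3+3 * a - 6 * a^4+a^2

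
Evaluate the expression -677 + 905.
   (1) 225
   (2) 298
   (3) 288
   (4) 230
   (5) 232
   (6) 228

-677 + 905 = 228
6) 228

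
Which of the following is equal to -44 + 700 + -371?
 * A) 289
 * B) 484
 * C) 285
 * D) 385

First: -44 + 700 = 656
Then: 656 + -371 = 285
C) 285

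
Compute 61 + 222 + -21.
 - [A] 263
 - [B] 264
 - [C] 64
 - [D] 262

First: 61 + 222 = 283
Then: 283 + -21 = 262
D) 262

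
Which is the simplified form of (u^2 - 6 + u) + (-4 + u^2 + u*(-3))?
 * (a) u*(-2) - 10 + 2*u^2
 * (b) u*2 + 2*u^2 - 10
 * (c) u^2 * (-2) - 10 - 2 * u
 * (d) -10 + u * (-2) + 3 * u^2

Adding the polynomials and combining like terms:
(u^2 - 6 + u) + (-4 + u^2 + u*(-3))
= u*(-2) - 10 + 2*u^2
a) u*(-2) - 10 + 2*u^2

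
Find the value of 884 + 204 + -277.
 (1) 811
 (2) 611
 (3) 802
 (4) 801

First: 884 + 204 = 1088
Then: 1088 + -277 = 811
1) 811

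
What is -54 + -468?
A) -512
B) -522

-54 + -468 = -522
B) -522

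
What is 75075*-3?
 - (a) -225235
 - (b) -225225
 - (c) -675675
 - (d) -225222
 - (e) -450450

75075 * -3 = -225225
b) -225225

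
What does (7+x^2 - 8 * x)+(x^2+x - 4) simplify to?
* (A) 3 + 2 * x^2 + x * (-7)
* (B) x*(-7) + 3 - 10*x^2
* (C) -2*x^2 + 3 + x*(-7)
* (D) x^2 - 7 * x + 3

Adding the polynomials and combining like terms:
(7 + x^2 - 8*x) + (x^2 + x - 4)
= 3 + 2 * x^2 + x * (-7)
A) 3 + 2 * x^2 + x * (-7)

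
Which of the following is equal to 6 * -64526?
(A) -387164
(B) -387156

6 * -64526 = -387156
B) -387156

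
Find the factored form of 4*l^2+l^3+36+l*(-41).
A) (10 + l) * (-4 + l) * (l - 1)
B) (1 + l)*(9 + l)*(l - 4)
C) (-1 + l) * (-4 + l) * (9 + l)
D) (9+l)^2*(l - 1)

We need to factor 4*l^2+l^3+36+l*(-41).
The factored form is (-1 + l) * (-4 + l) * (9 + l).
C) (-1 + l) * (-4 + l) * (9 + l)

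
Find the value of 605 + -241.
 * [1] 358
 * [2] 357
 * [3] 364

605 + -241 = 364
3) 364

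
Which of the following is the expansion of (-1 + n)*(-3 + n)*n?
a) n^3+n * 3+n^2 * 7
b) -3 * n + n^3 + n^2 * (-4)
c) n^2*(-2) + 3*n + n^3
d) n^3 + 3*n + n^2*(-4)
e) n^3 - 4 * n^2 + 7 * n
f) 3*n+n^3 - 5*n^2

Expanding (-1 + n)*(-3 + n)*n:
= n^3 + 3*n + n^2*(-4)
d) n^3 + 3*n + n^2*(-4)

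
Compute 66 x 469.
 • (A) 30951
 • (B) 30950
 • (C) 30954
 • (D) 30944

66 * 469 = 30954
C) 30954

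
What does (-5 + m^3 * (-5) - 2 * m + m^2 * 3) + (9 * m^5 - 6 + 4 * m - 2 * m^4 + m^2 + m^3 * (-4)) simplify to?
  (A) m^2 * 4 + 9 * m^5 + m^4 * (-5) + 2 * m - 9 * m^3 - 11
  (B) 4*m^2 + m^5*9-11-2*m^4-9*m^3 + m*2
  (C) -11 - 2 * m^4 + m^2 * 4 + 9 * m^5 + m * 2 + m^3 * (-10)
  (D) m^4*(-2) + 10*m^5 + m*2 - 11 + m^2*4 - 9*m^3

Adding the polynomials and combining like terms:
(-5 + m^3*(-5) - 2*m + m^2*3) + (9*m^5 - 6 + 4*m - 2*m^4 + m^2 + m^3*(-4))
= 4*m^2 + m^5*9-11-2*m^4-9*m^3 + m*2
B) 4*m^2 + m^5*9-11-2*m^4-9*m^3 + m*2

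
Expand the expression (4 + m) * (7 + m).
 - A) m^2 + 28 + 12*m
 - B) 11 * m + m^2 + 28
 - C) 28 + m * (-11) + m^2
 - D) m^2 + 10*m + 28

Expanding (4 + m) * (7 + m):
= 11 * m + m^2 + 28
B) 11 * m + m^2 + 28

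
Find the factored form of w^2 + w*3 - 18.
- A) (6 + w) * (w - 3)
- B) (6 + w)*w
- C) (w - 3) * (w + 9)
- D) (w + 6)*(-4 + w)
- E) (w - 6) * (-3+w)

We need to factor w^2 + w*3 - 18.
The factored form is (6 + w) * (w - 3).
A) (6 + w) * (w - 3)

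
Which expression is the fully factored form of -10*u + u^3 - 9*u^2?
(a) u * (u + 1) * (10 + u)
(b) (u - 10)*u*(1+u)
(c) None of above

We need to factor -10*u + u^3 - 9*u^2.
The factored form is (u - 10)*u*(1+u).
b) (u - 10)*u*(1+u)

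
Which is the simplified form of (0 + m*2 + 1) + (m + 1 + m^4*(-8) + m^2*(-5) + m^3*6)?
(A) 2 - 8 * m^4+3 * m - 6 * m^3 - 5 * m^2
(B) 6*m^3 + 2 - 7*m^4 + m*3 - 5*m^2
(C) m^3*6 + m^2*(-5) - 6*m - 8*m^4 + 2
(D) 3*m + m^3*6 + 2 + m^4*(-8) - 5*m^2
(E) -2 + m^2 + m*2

Adding the polynomials and combining like terms:
(0 + m*2 + 1) + (m + 1 + m^4*(-8) + m^2*(-5) + m^3*6)
= 3*m + m^3*6 + 2 + m^4*(-8) - 5*m^2
D) 3*m + m^3*6 + 2 + m^4*(-8) - 5*m^2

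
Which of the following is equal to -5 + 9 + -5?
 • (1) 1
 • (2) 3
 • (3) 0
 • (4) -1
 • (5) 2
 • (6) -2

First: -5 + 9 = 4
Then: 4 + -5 = -1
4) -1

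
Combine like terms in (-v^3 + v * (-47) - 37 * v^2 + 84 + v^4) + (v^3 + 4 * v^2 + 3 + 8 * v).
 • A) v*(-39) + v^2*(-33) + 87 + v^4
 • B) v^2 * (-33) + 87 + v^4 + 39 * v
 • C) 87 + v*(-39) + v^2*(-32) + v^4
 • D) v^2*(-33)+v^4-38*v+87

Adding the polynomials and combining like terms:
(-v^3 + v*(-47) - 37*v^2 + 84 + v^4) + (v^3 + 4*v^2 + 3 + 8*v)
= v*(-39) + v^2*(-33) + 87 + v^4
A) v*(-39) + v^2*(-33) + 87 + v^4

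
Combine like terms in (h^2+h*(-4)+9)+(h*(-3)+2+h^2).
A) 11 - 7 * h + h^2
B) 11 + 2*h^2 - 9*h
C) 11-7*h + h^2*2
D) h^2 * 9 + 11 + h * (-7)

Adding the polynomials and combining like terms:
(h^2 + h*(-4) + 9) + (h*(-3) + 2 + h^2)
= 11-7*h + h^2*2
C) 11-7*h + h^2*2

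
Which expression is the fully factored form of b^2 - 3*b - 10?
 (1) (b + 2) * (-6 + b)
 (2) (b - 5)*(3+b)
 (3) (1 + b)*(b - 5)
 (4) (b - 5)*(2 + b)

We need to factor b^2 - 3*b - 10.
The factored form is (b - 5)*(2 + b).
4) (b - 5)*(2 + b)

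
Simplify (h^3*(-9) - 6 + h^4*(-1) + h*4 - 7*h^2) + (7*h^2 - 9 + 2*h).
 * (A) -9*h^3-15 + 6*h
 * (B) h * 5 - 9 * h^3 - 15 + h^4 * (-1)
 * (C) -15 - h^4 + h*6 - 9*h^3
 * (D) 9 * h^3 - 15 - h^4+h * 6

Adding the polynomials and combining like terms:
(h^3*(-9) - 6 + h^4*(-1) + h*4 - 7*h^2) + (7*h^2 - 9 + 2*h)
= -15 - h^4 + h*6 - 9*h^3
C) -15 - h^4 + h*6 - 9*h^3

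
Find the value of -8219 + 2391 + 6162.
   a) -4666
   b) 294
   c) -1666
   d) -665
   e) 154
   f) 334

First: -8219 + 2391 = -5828
Then: -5828 + 6162 = 334
f) 334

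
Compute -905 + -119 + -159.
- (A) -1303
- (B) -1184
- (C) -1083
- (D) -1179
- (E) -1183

First: -905 + -119 = -1024
Then: -1024 + -159 = -1183
E) -1183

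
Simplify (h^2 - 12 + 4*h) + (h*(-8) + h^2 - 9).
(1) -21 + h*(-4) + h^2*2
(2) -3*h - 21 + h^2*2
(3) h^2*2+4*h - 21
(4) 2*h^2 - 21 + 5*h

Adding the polynomials and combining like terms:
(h^2 - 12 + 4*h) + (h*(-8) + h^2 - 9)
= -21 + h*(-4) + h^2*2
1) -21 + h*(-4) + h^2*2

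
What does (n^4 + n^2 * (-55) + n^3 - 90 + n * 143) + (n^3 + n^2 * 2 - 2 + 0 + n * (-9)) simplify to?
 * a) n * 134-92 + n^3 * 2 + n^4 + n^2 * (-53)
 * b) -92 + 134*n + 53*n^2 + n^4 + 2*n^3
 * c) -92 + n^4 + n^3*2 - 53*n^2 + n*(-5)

Adding the polynomials and combining like terms:
(n^4 + n^2*(-55) + n^3 - 90 + n*143) + (n^3 + n^2*2 - 2 + 0 + n*(-9))
= n * 134-92 + n^3 * 2 + n^4 + n^2 * (-53)
a) n * 134-92 + n^3 * 2 + n^4 + n^2 * (-53)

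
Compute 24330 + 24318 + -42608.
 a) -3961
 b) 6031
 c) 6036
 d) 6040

First: 24330 + 24318 = 48648
Then: 48648 + -42608 = 6040
d) 6040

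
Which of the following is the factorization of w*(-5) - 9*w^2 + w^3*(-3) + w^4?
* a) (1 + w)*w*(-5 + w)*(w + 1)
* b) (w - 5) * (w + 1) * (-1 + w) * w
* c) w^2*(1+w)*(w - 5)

We need to factor w*(-5) - 9*w^2 + w^3*(-3) + w^4.
The factored form is (1 + w)*w*(-5 + w)*(w + 1).
a) (1 + w)*w*(-5 + w)*(w + 1)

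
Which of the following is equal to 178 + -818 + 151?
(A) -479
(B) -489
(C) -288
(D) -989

First: 178 + -818 = -640
Then: -640 + 151 = -489
B) -489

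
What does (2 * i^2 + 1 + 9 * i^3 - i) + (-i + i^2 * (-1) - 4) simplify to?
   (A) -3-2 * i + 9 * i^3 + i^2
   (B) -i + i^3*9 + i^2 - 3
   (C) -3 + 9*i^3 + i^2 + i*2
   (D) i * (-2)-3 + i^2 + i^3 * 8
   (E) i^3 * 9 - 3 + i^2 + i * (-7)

Adding the polynomials and combining like terms:
(2*i^2 + 1 + 9*i^3 - i) + (-i + i^2*(-1) - 4)
= -3-2 * i + 9 * i^3 + i^2
A) -3-2 * i + 9 * i^3 + i^2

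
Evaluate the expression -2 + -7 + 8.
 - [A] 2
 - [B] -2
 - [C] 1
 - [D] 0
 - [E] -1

First: -2 + -7 = -9
Then: -9 + 8 = -1
E) -1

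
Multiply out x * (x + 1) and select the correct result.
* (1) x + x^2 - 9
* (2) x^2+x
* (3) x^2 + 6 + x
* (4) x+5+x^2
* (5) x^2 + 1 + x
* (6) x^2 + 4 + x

Expanding x * (x + 1):
= x^2+x
2) x^2+x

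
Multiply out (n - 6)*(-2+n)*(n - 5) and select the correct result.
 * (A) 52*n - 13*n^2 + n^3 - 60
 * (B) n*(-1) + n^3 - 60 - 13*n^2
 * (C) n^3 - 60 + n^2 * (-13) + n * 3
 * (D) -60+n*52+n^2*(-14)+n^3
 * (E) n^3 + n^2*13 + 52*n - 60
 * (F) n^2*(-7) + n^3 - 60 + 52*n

Expanding (n - 6)*(-2+n)*(n - 5):
= 52*n - 13*n^2 + n^3 - 60
A) 52*n - 13*n^2 + n^3 - 60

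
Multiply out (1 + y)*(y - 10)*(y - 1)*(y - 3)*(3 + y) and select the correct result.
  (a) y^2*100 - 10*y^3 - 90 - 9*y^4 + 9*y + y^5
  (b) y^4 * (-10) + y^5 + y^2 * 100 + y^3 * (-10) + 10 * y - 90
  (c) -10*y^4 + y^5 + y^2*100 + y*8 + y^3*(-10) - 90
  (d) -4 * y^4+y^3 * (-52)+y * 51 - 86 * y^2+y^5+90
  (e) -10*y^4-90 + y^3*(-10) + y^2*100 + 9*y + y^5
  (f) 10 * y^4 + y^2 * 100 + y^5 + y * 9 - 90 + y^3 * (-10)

Expanding (1 + y)*(y - 10)*(y - 1)*(y - 3)*(3 + y):
= -10*y^4-90 + y^3*(-10) + y^2*100 + 9*y + y^5
e) -10*y^4-90 + y^3*(-10) + y^2*100 + 9*y + y^5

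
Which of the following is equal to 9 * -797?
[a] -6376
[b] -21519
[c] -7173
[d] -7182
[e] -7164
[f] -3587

9 * -797 = -7173
c) -7173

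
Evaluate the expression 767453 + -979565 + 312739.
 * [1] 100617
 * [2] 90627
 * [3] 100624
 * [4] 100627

First: 767453 + -979565 = -212112
Then: -212112 + 312739 = 100627
4) 100627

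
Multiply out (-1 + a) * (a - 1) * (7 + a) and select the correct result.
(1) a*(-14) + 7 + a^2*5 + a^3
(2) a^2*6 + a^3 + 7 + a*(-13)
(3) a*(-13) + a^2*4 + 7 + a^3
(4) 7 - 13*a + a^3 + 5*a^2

Expanding (-1 + a) * (a - 1) * (7 + a):
= 7 - 13*a + a^3 + 5*a^2
4) 7 - 13*a + a^3 + 5*a^2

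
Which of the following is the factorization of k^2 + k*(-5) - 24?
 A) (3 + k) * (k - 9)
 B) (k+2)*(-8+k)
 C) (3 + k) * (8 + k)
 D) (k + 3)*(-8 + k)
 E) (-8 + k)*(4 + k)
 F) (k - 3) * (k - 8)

We need to factor k^2 + k*(-5) - 24.
The factored form is (k + 3)*(-8 + k).
D) (k + 3)*(-8 + k)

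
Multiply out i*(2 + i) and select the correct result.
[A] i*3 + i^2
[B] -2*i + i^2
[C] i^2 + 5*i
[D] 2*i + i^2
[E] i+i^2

Expanding i*(2 + i):
= 2*i + i^2
D) 2*i + i^2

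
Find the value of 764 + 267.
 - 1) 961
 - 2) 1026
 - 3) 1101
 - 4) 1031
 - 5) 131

764 + 267 = 1031
4) 1031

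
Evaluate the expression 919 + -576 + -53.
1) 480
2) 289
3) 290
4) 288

First: 919 + -576 = 343
Then: 343 + -53 = 290
3) 290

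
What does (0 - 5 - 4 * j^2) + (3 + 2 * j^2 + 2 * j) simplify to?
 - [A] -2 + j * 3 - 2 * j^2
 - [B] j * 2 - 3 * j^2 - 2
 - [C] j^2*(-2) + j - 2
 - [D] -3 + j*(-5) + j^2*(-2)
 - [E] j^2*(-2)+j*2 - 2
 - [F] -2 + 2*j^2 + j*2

Adding the polynomials and combining like terms:
(0 - 5 - 4*j^2) + (3 + 2*j^2 + 2*j)
= j^2*(-2)+j*2 - 2
E) j^2*(-2)+j*2 - 2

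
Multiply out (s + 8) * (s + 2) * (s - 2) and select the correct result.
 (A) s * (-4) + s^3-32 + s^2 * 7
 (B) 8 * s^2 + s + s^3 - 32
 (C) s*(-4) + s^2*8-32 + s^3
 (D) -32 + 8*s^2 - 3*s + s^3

Expanding (s + 8) * (s + 2) * (s - 2):
= s*(-4) + s^2*8-32 + s^3
C) s*(-4) + s^2*8-32 + s^3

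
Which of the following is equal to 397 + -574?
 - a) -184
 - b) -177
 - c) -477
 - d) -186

397 + -574 = -177
b) -177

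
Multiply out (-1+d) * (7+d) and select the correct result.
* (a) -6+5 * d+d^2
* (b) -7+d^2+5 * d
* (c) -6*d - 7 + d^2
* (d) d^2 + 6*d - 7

Expanding (-1+d) * (7+d):
= d^2 + 6*d - 7
d) d^2 + 6*d - 7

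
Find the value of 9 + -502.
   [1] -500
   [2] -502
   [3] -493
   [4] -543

9 + -502 = -493
3) -493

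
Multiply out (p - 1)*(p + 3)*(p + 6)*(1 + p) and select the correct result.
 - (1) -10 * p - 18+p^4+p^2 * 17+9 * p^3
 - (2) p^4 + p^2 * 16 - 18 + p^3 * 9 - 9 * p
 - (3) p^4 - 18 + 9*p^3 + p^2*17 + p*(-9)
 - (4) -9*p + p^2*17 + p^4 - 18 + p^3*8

Expanding (p - 1)*(p + 3)*(p + 6)*(1 + p):
= p^4 - 18 + 9*p^3 + p^2*17 + p*(-9)
3) p^4 - 18 + 9*p^3 + p^2*17 + p*(-9)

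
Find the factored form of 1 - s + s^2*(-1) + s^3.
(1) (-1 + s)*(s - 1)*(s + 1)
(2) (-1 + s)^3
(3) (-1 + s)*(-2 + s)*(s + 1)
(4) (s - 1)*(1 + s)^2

We need to factor 1 - s + s^2*(-1) + s^3.
The factored form is (-1 + s)*(s - 1)*(s + 1).
1) (-1 + s)*(s - 1)*(s + 1)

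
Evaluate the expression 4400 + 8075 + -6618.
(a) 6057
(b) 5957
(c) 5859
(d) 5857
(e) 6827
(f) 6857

First: 4400 + 8075 = 12475
Then: 12475 + -6618 = 5857
d) 5857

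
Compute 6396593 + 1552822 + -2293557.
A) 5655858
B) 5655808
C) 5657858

First: 6396593 + 1552822 = 7949415
Then: 7949415 + -2293557 = 5655858
A) 5655858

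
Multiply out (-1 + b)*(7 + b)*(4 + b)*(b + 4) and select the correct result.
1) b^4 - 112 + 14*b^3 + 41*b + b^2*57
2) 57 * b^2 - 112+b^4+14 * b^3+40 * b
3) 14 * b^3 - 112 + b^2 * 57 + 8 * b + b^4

Expanding (-1 + b)*(7 + b)*(4 + b)*(b + 4):
= 57 * b^2 - 112+b^4+14 * b^3+40 * b
2) 57 * b^2 - 112+b^4+14 * b^3+40 * b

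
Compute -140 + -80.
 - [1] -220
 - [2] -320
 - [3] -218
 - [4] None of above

-140 + -80 = -220
1) -220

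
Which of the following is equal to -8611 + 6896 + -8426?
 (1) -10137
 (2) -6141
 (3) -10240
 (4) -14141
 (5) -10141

First: -8611 + 6896 = -1715
Then: -1715 + -8426 = -10141
5) -10141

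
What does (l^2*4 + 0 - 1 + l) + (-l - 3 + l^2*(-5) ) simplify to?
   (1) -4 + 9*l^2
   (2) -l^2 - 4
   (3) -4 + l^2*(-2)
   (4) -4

Adding the polynomials and combining like terms:
(l^2*4 + 0 - 1 + l) + (-l - 3 + l^2*(-5))
= -l^2 - 4
2) -l^2 - 4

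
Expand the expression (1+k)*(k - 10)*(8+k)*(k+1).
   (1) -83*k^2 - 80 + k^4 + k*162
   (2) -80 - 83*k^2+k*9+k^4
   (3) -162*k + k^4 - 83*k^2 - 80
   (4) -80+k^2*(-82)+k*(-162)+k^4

Expanding (1+k)*(k - 10)*(8+k)*(k+1):
= -162*k + k^4 - 83*k^2 - 80
3) -162*k + k^4 - 83*k^2 - 80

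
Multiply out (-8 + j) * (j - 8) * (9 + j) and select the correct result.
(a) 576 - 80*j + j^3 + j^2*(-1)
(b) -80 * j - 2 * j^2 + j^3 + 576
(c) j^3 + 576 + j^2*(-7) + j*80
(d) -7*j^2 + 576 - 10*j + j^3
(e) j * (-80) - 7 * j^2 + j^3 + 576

Expanding (-8 + j) * (j - 8) * (9 + j):
= j * (-80) - 7 * j^2 + j^3 + 576
e) j * (-80) - 7 * j^2 + j^3 + 576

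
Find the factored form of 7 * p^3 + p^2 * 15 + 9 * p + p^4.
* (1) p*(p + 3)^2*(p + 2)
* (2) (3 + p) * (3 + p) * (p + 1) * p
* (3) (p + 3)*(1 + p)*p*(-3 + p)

We need to factor 7 * p^3 + p^2 * 15 + 9 * p + p^4.
The factored form is (3 + p) * (3 + p) * (p + 1) * p.
2) (3 + p) * (3 + p) * (p + 1) * p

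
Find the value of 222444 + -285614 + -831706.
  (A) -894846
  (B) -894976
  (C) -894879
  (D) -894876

First: 222444 + -285614 = -63170
Then: -63170 + -831706 = -894876
D) -894876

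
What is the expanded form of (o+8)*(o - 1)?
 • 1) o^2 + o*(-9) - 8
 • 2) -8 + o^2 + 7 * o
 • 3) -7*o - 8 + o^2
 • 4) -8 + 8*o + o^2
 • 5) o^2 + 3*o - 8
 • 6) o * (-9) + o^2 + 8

Expanding (o+8)*(o - 1):
= -8 + o^2 + 7 * o
2) -8 + o^2 + 7 * o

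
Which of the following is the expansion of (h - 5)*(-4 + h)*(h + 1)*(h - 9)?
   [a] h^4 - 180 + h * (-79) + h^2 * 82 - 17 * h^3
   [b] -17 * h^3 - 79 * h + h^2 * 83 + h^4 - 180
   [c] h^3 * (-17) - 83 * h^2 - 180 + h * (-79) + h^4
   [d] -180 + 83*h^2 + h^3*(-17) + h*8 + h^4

Expanding (h - 5)*(-4 + h)*(h + 1)*(h - 9):
= -17 * h^3 - 79 * h + h^2 * 83 + h^4 - 180
b) -17 * h^3 - 79 * h + h^2 * 83 + h^4 - 180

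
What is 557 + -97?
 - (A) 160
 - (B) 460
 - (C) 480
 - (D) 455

557 + -97 = 460
B) 460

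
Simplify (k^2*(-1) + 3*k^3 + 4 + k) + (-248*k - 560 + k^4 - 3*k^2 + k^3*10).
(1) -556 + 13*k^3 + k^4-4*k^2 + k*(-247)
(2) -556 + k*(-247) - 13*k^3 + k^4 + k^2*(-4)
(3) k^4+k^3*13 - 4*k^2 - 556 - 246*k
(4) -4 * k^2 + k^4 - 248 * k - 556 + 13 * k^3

Adding the polynomials and combining like terms:
(k^2*(-1) + 3*k^3 + 4 + k) + (-248*k - 560 + k^4 - 3*k^2 + k^3*10)
= -556 + 13*k^3 + k^4-4*k^2 + k*(-247)
1) -556 + 13*k^3 + k^4-4*k^2 + k*(-247)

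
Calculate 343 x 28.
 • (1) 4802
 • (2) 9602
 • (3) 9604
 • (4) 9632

343 * 28 = 9604
3) 9604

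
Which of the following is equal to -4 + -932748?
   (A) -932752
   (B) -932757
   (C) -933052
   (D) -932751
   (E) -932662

-4 + -932748 = -932752
A) -932752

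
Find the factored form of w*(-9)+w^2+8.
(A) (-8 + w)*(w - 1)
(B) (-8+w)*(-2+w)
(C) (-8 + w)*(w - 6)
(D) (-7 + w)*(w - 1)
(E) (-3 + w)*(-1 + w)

We need to factor w*(-9)+w^2+8.
The factored form is (-8 + w)*(w - 1).
A) (-8 + w)*(w - 1)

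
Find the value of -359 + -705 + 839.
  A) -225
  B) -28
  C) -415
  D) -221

First: -359 + -705 = -1064
Then: -1064 + 839 = -225
A) -225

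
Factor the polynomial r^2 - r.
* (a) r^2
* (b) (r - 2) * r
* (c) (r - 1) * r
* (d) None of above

We need to factor r^2 - r.
The factored form is (r - 1) * r.
c) (r - 1) * r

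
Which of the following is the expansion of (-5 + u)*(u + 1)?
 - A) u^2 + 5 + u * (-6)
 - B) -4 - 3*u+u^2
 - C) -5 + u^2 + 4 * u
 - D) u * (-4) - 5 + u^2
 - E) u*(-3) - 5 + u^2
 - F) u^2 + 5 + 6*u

Expanding (-5 + u)*(u + 1):
= u * (-4) - 5 + u^2
D) u * (-4) - 5 + u^2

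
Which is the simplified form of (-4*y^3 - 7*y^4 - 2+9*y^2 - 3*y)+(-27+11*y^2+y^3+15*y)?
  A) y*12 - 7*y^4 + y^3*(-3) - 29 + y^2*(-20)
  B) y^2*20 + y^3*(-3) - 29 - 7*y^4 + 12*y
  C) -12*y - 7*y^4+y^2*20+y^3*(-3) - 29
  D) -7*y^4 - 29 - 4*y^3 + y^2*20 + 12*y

Adding the polynomials and combining like terms:
(-4*y^3 - 7*y^4 - 2 + 9*y^2 - 3*y) + (-27 + 11*y^2 + y^3 + 15*y)
= y^2*20 + y^3*(-3) - 29 - 7*y^4 + 12*y
B) y^2*20 + y^3*(-3) - 29 - 7*y^4 + 12*y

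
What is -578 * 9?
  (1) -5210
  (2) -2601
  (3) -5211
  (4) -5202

-578 * 9 = -5202
4) -5202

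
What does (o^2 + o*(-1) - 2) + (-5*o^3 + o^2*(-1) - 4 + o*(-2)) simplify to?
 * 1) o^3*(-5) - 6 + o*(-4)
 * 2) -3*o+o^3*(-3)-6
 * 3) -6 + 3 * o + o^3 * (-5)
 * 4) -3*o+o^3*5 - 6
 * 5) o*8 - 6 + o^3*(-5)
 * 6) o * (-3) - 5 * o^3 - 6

Adding the polynomials and combining like terms:
(o^2 + o*(-1) - 2) + (-5*o^3 + o^2*(-1) - 4 + o*(-2))
= o * (-3) - 5 * o^3 - 6
6) o * (-3) - 5 * o^3 - 6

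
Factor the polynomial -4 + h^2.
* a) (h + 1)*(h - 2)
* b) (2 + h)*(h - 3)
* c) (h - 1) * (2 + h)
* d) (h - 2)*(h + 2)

We need to factor -4 + h^2.
The factored form is (h - 2)*(h + 2).
d) (h - 2)*(h + 2)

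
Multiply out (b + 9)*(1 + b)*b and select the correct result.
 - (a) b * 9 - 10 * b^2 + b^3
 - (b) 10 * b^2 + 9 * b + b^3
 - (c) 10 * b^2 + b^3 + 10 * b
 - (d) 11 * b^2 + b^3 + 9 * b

Expanding (b + 9)*(1 + b)*b:
= 10 * b^2 + 9 * b + b^3
b) 10 * b^2 + 9 * b + b^3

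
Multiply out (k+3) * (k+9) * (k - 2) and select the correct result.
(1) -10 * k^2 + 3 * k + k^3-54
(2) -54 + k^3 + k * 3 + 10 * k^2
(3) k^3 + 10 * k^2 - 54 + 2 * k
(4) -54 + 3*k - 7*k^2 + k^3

Expanding (k+3) * (k+9) * (k - 2):
= -54 + k^3 + k * 3 + 10 * k^2
2) -54 + k^3 + k * 3 + 10 * k^2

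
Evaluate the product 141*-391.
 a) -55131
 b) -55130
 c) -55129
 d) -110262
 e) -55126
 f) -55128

141 * -391 = -55131
a) -55131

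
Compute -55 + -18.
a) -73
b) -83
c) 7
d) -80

-55 + -18 = -73
a) -73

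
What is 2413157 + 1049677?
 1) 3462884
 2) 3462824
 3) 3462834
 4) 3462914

2413157 + 1049677 = 3462834
3) 3462834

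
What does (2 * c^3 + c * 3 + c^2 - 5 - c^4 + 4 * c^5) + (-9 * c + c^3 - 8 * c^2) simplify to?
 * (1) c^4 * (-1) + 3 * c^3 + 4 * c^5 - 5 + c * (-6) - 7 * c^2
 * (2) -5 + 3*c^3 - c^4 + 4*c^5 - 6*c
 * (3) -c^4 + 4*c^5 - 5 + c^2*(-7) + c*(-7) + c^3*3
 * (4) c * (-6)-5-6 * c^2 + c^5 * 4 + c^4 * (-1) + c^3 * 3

Adding the polynomials and combining like terms:
(2*c^3 + c*3 + c^2 - 5 - c^4 + 4*c^5) + (-9*c + c^3 - 8*c^2)
= c^4 * (-1) + 3 * c^3 + 4 * c^5 - 5 + c * (-6) - 7 * c^2
1) c^4 * (-1) + 3 * c^3 + 4 * c^5 - 5 + c * (-6) - 7 * c^2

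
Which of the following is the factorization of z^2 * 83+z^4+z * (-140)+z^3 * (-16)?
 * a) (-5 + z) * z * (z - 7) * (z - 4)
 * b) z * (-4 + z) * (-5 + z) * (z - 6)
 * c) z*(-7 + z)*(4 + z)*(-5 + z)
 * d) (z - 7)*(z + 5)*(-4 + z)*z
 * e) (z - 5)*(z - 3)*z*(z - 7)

We need to factor z^2 * 83+z^4+z * (-140)+z^3 * (-16).
The factored form is (-5 + z) * z * (z - 7) * (z - 4).
a) (-5 + z) * z * (z - 7) * (z - 4)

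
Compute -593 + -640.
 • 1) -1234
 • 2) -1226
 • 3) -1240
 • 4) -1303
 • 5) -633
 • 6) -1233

-593 + -640 = -1233
6) -1233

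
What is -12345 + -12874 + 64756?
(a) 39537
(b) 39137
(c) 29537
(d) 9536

First: -12345 + -12874 = -25219
Then: -25219 + 64756 = 39537
a) 39537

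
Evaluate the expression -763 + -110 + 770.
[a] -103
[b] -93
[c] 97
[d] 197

First: -763 + -110 = -873
Then: -873 + 770 = -103
a) -103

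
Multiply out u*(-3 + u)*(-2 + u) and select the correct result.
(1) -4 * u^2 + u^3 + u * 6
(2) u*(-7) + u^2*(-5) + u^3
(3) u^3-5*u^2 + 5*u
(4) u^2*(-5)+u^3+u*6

Expanding u*(-3 + u)*(-2 + u):
= u^2*(-5)+u^3+u*6
4) u^2*(-5)+u^3+u*6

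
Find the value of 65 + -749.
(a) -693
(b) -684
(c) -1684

65 + -749 = -684
b) -684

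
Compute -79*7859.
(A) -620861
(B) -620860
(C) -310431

-79 * 7859 = -620861
A) -620861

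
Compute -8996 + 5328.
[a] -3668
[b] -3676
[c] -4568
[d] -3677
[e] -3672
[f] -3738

-8996 + 5328 = -3668
a) -3668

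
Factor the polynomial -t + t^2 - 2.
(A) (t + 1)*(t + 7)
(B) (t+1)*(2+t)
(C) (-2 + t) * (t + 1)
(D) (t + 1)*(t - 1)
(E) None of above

We need to factor -t + t^2 - 2.
The factored form is (-2 + t) * (t + 1).
C) (-2 + t) * (t + 1)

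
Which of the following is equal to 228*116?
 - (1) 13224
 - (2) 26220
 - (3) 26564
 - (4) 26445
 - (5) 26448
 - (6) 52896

228 * 116 = 26448
5) 26448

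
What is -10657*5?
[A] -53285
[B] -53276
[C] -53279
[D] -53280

-10657 * 5 = -53285
A) -53285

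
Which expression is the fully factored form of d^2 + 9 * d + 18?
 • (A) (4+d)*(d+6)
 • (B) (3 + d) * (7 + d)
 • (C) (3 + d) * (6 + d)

We need to factor d^2 + 9 * d + 18.
The factored form is (3 + d) * (6 + d).
C) (3 + d) * (6 + d)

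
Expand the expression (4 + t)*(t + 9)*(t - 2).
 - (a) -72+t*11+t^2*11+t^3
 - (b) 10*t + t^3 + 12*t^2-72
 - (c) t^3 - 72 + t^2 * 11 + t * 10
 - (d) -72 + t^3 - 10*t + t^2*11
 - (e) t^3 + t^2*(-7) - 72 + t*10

Expanding (4 + t)*(t + 9)*(t - 2):
= t^3 - 72 + t^2 * 11 + t * 10
c) t^3 - 72 + t^2 * 11 + t * 10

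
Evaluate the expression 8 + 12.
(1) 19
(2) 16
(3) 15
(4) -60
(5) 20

8 + 12 = 20
5) 20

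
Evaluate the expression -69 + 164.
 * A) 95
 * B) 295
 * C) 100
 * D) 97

-69 + 164 = 95
A) 95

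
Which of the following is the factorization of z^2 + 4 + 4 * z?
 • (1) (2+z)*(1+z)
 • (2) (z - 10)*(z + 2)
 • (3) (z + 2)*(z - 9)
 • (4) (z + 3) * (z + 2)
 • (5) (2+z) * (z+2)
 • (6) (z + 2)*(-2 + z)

We need to factor z^2 + 4 + 4 * z.
The factored form is (2+z) * (z+2).
5) (2+z) * (z+2)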